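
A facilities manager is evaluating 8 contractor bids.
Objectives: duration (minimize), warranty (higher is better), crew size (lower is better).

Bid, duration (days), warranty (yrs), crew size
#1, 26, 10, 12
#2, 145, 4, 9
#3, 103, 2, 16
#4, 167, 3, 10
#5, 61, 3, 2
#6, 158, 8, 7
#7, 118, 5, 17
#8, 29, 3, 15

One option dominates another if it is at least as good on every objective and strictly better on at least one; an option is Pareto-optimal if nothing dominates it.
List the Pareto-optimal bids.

#1: not dominated (best duration).
#2: not dominated.
#3: dominated by #1 (duration 26≤103, warranty 10≥2, crew size 12≤16).
#4: dominated by #2 (duration 145≤167, warranty 4≥3, crew size 9≤10).
#5: not dominated (best crew size).
#6: not dominated.
#7: dominated by #1 (duration 26≤118, warranty 10≥5, crew size 12≤17).
#8: dominated by #1 (duration 26≤29, warranty 10≥3, crew size 12≤15).

#1, #2, #5, #6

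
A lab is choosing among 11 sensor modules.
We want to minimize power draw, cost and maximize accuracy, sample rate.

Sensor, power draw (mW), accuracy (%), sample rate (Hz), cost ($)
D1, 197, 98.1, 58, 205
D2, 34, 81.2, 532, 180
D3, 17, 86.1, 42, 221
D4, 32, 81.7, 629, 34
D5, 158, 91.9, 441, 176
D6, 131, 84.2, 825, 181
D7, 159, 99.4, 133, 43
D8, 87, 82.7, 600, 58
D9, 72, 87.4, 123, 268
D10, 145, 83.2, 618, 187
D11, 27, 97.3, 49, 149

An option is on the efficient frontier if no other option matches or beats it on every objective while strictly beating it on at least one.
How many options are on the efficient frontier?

8

D1: dominated by D7 (power draw 159≤197, accuracy 99.4≥98.1, sample rate 133≥58, cost 43≤205).
D2: dominated by D4 (power draw 32≤34, accuracy 81.7≥81.2, sample rate 629≥532, cost 34≤180).
D3: not dominated (best power draw).
D4: not dominated (best cost).
D5: not dominated.
D6: not dominated (best sample rate).
D7: not dominated (best accuracy).
D8: not dominated.
D9: not dominated.
D10: dominated by D6 (power draw 131≤145, accuracy 84.2≥83.2, sample rate 825≥618, cost 181≤187).
D11: not dominated.
Pareto-optimal: D3, D4, D5, D6, D7, D8, D9, D11 → 8.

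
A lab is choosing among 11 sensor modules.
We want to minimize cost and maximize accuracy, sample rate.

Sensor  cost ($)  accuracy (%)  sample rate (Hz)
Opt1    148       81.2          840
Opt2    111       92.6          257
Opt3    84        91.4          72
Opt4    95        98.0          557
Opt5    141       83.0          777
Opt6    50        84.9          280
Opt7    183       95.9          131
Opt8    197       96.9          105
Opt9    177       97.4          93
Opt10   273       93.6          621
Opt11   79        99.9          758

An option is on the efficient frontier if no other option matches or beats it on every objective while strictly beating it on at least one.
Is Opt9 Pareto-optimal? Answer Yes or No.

Opt4 vs Opt9: cost 95≤177, accuracy 98.0≥97.4, sample rate 557≥93 — Opt4 is at least as good on every objective and strictly better on at least one, so Opt4 dominates Opt9.

No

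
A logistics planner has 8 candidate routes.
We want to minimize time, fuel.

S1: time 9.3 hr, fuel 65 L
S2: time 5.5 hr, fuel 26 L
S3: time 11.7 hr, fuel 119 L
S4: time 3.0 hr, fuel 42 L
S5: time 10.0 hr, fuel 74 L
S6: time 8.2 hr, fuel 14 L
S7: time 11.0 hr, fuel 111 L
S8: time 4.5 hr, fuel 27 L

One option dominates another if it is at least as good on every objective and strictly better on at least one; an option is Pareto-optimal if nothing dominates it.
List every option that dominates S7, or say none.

S1, S2, S4, S5, S6, S8

S1: time 9.3≤11.0, fuel 65≤111 — dominates S7.
S2: time 5.5≤11.0, fuel 26≤111 — dominates S7.
S4: time 3.0≤11.0, fuel 42≤111 — dominates S7.
S5: time 10.0≤11.0, fuel 74≤111 — dominates S7.
S6: time 8.2≤11.0, fuel 14≤111 — dominates S7.
S8: time 4.5≤11.0, fuel 27≤111 — dominates S7.
Others (S3) are each worse than S7 on at least one objective.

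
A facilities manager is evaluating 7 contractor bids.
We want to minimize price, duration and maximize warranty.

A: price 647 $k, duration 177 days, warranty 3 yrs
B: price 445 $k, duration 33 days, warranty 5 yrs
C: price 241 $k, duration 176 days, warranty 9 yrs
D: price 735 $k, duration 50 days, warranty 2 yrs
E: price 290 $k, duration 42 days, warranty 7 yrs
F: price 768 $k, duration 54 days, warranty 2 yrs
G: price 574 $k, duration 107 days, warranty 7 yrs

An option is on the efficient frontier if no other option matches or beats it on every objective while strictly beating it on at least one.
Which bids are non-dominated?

A: dominated by B (price 445≤647, duration 33≤177, warranty 5≥3).
B: not dominated (best duration).
C: not dominated (best price).
D: dominated by B (price 445≤735, duration 33≤50, warranty 5≥2).
E: not dominated.
F: dominated by B (price 445≤768, duration 33≤54, warranty 5≥2).
G: dominated by E (price 290≤574, duration 42≤107, warranty 7≥7).

B, C, E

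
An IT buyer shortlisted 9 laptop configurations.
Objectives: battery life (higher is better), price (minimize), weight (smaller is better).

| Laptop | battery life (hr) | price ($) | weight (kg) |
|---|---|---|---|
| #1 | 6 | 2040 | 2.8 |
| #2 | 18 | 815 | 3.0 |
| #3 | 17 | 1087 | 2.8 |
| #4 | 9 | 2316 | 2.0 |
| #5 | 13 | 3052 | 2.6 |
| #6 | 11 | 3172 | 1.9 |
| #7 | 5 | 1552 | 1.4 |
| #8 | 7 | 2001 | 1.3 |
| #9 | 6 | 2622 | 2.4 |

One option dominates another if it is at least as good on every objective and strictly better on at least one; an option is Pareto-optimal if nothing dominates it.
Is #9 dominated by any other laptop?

#4 vs #9: battery life 9≥6, price 2316≤2622, weight 2.0≤2.4 — #4 is at least as good on every objective and strictly better on at least one, so #4 dominates #9.

Yes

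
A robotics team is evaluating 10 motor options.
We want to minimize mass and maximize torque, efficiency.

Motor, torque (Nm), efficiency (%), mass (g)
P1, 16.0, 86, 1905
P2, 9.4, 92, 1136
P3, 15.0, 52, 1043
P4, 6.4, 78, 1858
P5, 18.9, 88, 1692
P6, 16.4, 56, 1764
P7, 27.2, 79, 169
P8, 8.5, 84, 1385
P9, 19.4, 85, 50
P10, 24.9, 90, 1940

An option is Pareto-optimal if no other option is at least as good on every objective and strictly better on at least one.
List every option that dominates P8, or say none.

P2, P9

P2: torque 9.4≥8.5, efficiency 92≥84, mass 1136≤1385 — dominates P8.
P9: torque 19.4≥8.5, efficiency 85≥84, mass 50≤1385 — dominates P8.
Others (P1, P3, P4, P5, P6, P7, P10) are each worse than P8 on at least one objective.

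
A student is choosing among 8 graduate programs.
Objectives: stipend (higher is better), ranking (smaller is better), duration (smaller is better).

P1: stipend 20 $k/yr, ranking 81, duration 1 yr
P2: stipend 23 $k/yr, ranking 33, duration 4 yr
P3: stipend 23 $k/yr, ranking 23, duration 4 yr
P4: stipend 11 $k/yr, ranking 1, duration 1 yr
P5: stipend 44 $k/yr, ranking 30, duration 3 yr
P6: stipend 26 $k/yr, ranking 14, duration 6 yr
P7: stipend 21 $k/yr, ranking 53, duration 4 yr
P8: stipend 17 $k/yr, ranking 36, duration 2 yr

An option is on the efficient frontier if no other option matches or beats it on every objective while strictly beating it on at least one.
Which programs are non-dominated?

P1: not dominated.
P2: dominated by P3 (stipend 23≥23, ranking 23≤33, duration 4≤4).
P3: not dominated.
P4: not dominated (best ranking).
P5: not dominated (best stipend).
P6: not dominated.
P7: dominated by P2 (stipend 23≥21, ranking 33≤53, duration 4≤4).
P8: not dominated.

P1, P3, P4, P5, P6, P8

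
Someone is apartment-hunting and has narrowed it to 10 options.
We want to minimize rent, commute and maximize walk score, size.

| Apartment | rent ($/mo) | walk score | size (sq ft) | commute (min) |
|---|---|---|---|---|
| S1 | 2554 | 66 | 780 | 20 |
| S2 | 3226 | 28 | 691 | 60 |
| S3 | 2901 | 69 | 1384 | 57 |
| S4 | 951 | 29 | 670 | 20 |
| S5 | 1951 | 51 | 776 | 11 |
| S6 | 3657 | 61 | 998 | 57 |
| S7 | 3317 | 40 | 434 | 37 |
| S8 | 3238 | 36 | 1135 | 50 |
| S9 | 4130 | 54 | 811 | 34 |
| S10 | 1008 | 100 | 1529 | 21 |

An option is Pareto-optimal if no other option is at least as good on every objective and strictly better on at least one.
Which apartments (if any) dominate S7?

S1: rent 2554≤3317, walk score 66≥40, size 780≥434, commute 20≤37 — dominates S7.
S5: rent 1951≤3317, walk score 51≥40, size 776≥434, commute 11≤37 — dominates S7.
S10: rent 1008≤3317, walk score 100≥40, size 1529≥434, commute 21≤37 — dominates S7.
Others (S2, S3, S4, S6, S8, S9) are each worse than S7 on at least one objective.

S1, S5, S10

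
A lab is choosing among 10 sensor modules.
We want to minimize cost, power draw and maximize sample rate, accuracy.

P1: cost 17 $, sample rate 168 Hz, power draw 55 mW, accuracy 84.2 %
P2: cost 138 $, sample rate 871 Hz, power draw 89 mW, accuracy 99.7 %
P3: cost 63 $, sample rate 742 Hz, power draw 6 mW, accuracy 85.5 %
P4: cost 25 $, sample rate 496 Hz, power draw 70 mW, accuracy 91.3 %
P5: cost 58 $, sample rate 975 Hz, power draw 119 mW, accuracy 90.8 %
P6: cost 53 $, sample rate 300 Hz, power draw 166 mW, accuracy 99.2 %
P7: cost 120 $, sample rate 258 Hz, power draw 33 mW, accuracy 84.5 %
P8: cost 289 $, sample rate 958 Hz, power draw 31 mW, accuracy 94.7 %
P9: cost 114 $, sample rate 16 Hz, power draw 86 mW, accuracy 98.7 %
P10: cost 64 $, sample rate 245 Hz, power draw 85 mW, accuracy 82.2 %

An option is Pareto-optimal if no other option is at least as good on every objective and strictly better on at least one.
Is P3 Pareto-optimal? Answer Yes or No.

Yes

P1: worse on sample rate (168 vs 742).
P2: worse on cost (138 vs 63).
P4: worse on sample rate (496 vs 742).
P5: worse on power draw (119 vs 6).
P6: worse on sample rate (300 vs 742).
P7: worse on cost (120 vs 63).
P8: worse on cost (289 vs 63).
P9: worse on cost (114 vs 63).
P10: worse on cost (64 vs 63).
No option is at least as good as P3 on every objective and strictly better on one.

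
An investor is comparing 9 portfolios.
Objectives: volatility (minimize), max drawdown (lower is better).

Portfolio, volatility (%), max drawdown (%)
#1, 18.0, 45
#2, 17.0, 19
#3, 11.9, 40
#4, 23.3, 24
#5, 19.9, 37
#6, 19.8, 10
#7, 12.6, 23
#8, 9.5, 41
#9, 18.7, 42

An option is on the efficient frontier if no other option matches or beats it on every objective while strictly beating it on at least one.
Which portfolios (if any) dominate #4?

#2, #6, #7

#2: volatility 17.0≤23.3, max drawdown 19≤24 — dominates #4.
#6: volatility 19.8≤23.3, max drawdown 10≤24 — dominates #4.
#7: volatility 12.6≤23.3, max drawdown 23≤24 — dominates #4.
Others (#1, #3, #5, #8, #9) are each worse than #4 on at least one objective.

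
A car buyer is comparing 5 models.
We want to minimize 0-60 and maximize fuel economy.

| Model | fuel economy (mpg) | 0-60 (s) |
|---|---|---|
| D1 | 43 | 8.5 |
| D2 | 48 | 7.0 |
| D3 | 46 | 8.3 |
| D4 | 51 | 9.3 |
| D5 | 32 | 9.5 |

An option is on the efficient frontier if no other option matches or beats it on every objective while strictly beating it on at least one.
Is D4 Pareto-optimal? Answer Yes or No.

D1: worse on fuel economy (43 vs 51).
D2: worse on fuel economy (48 vs 51).
D3: worse on fuel economy (46 vs 51).
D5: worse on fuel economy (32 vs 51).
No option is at least as good as D4 on every objective and strictly better on one.

Yes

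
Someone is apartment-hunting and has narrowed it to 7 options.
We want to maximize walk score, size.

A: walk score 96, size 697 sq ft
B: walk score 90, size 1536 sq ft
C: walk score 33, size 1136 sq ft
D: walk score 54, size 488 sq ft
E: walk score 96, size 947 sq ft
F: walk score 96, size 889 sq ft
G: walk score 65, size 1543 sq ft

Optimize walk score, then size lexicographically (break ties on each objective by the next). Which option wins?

E

First maximize walk score: best is 96, kept {A, E, F}.
Then maximize size: best is 947, kept {E}.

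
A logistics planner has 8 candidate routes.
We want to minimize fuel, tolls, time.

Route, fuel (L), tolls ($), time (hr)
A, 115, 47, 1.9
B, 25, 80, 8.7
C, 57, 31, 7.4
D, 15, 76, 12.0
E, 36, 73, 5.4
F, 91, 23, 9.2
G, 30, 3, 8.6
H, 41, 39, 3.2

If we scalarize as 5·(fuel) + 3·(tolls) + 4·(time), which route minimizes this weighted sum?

G

A: 5·115 + 3·47 + 4·1.9 = 723.6
B: 5·25 + 3·80 + 4·8.7 = 399.8
C: 5·57 + 3·31 + 4·7.4 = 407.6
D: 5·15 + 3·76 + 4·12.0 = 351.0
E: 5·36 + 3·73 + 4·5.4 = 420.6
F: 5·91 + 3·23 + 4·9.2 = 560.8
G: 5·30 + 3·3 + 4·8.6 = 193.4
H: 5·41 + 3·39 + 4·3.2 = 334.8
Lowest: G at 193.4.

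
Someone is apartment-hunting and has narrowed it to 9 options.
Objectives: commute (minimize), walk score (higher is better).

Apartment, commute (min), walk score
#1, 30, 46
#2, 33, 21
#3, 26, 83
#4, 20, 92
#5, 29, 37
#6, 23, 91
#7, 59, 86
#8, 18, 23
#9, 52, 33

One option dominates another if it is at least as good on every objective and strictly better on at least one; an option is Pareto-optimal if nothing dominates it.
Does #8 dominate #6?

No

#8 vs #6: #8 is worse on walk score (23 vs 91), so it does not dominate #6.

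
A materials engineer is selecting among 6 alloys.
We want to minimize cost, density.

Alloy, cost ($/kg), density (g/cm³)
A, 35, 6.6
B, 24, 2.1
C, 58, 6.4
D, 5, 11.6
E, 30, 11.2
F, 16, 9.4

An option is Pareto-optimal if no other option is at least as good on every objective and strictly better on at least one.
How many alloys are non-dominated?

A: dominated by B (cost 24≤35, density 2.1≤6.6).
B: not dominated (best density).
C: dominated by B (cost 24≤58, density 2.1≤6.4).
D: not dominated (best cost).
E: dominated by B (cost 24≤30, density 2.1≤11.2).
F: not dominated.
Pareto-optimal: B, D, F → 3.

3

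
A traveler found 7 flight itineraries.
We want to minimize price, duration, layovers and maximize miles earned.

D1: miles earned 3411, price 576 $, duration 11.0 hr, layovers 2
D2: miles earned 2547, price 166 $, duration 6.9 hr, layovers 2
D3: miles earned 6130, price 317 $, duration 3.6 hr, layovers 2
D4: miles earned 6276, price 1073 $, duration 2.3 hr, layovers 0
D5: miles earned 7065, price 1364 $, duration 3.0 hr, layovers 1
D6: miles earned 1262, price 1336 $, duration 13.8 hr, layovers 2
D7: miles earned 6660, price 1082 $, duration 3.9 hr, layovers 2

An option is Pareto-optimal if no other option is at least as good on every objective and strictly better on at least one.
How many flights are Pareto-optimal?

5

D1: dominated by D3 (miles earned 6130≥3411, price 317≤576, duration 3.6≤11.0, layovers 2≤2).
D2: not dominated (best price).
D3: not dominated.
D4: not dominated (best duration).
D5: not dominated (best miles earned).
D6: dominated by D1 (miles earned 3411≥1262, price 576≤1336, duration 11.0≤13.8, layovers 2≤2).
D7: not dominated.
Pareto-optimal: D2, D3, D4, D5, D7 → 5.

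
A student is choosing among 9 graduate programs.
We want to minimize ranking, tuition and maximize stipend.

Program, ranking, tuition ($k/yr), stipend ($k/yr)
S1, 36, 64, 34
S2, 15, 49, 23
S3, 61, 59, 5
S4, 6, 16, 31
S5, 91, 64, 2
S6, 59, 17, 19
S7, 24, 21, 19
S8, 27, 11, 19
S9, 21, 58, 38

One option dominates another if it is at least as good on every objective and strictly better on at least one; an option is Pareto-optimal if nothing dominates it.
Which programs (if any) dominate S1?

S9: ranking 21≤36, tuition 58≤64, stipend 38≥34 — dominates S1.
Others (S2, S3, S4, S5, S6, S7, S8) are each worse than S1 on at least one objective.

S9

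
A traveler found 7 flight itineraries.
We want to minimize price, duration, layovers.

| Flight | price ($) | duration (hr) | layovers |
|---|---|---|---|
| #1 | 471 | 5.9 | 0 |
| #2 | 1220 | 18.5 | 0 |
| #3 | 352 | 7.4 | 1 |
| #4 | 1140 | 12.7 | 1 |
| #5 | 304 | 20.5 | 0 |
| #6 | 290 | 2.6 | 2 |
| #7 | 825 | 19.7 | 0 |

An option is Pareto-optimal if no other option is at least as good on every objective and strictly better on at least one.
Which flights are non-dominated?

#1: not dominated.
#2: dominated by #1 (price 471≤1220, duration 5.9≤18.5, layovers 0≤0).
#3: not dominated.
#4: dominated by #1 (price 471≤1140, duration 5.9≤12.7, layovers 0≤1).
#5: not dominated.
#6: not dominated (best price).
#7: dominated by #1 (price 471≤825, duration 5.9≤19.7, layovers 0≤0).

#1, #3, #5, #6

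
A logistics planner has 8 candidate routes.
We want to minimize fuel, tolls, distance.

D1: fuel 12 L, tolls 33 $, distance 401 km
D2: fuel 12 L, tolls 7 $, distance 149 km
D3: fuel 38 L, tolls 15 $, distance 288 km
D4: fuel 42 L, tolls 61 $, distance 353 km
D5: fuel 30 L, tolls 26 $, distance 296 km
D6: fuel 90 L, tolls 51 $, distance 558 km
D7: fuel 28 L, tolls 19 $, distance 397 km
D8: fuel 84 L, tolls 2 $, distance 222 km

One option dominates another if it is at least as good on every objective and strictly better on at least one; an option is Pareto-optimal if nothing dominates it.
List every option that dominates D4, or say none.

D2, D3, D5

D2: fuel 12≤42, tolls 7≤61, distance 149≤353 — dominates D4.
D3: fuel 38≤42, tolls 15≤61, distance 288≤353 — dominates D4.
D5: fuel 30≤42, tolls 26≤61, distance 296≤353 — dominates D4.
Others (D1, D6, D7, D8) are each worse than D4 on at least one objective.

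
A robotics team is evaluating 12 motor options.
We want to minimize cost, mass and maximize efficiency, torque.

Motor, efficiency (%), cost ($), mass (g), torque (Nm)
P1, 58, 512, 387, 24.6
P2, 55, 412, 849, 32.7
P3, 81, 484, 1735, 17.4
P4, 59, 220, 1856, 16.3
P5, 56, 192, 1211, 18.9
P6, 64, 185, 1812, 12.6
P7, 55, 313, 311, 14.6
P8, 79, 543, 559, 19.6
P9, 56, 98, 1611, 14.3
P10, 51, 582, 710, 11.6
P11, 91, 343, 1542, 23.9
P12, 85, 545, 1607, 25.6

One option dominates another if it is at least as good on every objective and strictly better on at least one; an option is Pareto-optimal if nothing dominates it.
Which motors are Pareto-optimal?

P1, P2, P4, P5, P6, P7, P8, P9, P11, P12

P1: not dominated.
P2: not dominated (best torque).
P3: dominated by P11 (efficiency 91≥81, cost 343≤484, mass 1542≤1735, torque 23.9≥17.4).
P4: not dominated.
P5: not dominated.
P6: not dominated.
P7: not dominated (best mass).
P8: not dominated.
P9: not dominated (best cost).
P10: dominated by P1 (efficiency 58≥51, cost 512≤582, mass 387≤710, torque 24.6≥11.6).
P11: not dominated (best efficiency).
P12: not dominated.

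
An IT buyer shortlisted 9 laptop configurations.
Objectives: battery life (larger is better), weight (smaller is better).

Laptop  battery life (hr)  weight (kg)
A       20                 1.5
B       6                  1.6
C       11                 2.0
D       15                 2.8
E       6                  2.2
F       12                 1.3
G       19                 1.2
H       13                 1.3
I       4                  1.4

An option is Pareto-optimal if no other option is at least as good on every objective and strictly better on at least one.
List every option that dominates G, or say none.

none

A: worse on weight (1.5 vs 1.2).
B: worse on battery life (6 vs 19).
C: worse on battery life (11 vs 19).
D: worse on battery life (15 vs 19).
E: worse on battery life (6 vs 19).
F: worse on battery life (12 vs 19).
H: worse on battery life (13 vs 19).
I: worse on battery life (4 vs 19).
No option dominates G.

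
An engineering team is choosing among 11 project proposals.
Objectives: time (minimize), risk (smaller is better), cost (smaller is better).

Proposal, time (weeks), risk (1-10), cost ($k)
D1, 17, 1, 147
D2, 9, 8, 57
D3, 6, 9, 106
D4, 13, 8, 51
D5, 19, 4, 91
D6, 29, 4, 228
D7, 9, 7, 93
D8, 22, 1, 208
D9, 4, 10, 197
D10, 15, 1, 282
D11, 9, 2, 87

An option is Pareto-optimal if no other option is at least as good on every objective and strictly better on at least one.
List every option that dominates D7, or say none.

D11

D11: time 9≤9, risk 2≤7, cost 87≤93 — dominates D7.
Others (D1, D2, D3, D4, D5, D6, D8, D9, D10) are each worse than D7 on at least one objective.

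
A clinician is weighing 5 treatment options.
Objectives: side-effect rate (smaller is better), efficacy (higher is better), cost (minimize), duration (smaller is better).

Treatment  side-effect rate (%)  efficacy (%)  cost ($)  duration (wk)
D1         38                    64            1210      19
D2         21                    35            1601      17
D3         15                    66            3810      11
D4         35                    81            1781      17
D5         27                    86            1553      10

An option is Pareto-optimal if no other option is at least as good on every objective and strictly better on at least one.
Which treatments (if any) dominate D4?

D5: side-effect rate 27≤35, efficacy 86≥81, cost 1553≤1781, duration 10≤17 — dominates D4.
Others (D1, D2, D3) are each worse than D4 on at least one objective.

D5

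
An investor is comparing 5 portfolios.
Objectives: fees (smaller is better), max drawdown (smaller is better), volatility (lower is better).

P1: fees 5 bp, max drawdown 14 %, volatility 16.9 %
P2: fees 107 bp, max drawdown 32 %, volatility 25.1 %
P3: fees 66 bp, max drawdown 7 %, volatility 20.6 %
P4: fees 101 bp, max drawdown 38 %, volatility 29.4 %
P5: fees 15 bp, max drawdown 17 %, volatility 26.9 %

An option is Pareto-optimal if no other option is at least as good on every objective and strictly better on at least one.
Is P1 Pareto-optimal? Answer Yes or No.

P2: worse on fees (107 vs 5).
P3: worse on fees (66 vs 5).
P4: worse on fees (101 vs 5).
P5: worse on fees (15 vs 5).
No option is at least as good as P1 on every objective and strictly better on one.

Yes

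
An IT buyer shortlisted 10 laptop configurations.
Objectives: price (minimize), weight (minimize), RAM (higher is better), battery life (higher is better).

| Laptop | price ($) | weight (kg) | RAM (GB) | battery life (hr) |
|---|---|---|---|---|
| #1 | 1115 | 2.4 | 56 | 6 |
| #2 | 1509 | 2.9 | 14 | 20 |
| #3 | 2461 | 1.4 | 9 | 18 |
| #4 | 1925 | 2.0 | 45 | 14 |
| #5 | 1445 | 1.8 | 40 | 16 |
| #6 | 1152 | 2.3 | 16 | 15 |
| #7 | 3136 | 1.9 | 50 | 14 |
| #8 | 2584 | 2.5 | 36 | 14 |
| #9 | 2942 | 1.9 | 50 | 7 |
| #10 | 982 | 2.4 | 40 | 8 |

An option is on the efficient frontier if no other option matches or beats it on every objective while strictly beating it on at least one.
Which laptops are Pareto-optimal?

#1, #2, #3, #4, #5, #6, #7, #9, #10

#1: not dominated (best RAM).
#2: not dominated (best battery life).
#3: not dominated (best weight).
#4: not dominated.
#5: not dominated.
#6: not dominated.
#7: not dominated.
#8: dominated by #4 (price 1925≤2584, weight 2.0≤2.5, RAM 45≥36, battery life 14≥14).
#9: not dominated.
#10: not dominated (best price).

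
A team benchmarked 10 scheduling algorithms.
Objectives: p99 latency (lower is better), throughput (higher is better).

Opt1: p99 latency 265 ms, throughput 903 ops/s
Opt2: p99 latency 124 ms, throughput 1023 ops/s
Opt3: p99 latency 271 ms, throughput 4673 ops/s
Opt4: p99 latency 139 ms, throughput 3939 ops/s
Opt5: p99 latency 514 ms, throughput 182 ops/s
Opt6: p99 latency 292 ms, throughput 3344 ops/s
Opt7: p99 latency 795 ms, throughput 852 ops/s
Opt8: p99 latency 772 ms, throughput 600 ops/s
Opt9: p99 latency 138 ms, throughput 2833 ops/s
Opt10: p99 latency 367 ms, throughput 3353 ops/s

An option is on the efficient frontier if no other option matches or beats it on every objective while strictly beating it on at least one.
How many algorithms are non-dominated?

Opt1: dominated by Opt2 (p99 latency 124≤265, throughput 1023≥903).
Opt2: not dominated (best p99 latency).
Opt3: not dominated (best throughput).
Opt4: not dominated.
Opt5: dominated by Opt1 (p99 latency 265≤514, throughput 903≥182).
Opt6: dominated by Opt3 (p99 latency 271≤292, throughput 4673≥3344).
Opt7: dominated by Opt1 (p99 latency 265≤795, throughput 903≥852).
Opt8: dominated by Opt1 (p99 latency 265≤772, throughput 903≥600).
Opt9: not dominated.
Opt10: dominated by Opt3 (p99 latency 271≤367, throughput 4673≥3353).
Pareto-optimal: Opt2, Opt3, Opt4, Opt9 → 4.

4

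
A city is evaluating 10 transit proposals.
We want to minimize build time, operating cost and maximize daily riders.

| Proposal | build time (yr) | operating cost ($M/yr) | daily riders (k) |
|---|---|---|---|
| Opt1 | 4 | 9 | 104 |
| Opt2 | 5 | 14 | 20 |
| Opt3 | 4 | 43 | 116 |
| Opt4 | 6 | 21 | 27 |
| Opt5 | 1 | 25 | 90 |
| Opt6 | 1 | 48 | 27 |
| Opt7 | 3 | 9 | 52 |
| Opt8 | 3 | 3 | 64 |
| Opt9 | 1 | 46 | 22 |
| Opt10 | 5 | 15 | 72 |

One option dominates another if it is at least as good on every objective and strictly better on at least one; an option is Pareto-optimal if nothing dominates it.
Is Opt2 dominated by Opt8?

Yes

Opt8 vs Opt2: build time 3≤5, operating cost 3≤14, daily riders 64≥20 — Opt8 is at least as good on every objective with at least one strict improvement.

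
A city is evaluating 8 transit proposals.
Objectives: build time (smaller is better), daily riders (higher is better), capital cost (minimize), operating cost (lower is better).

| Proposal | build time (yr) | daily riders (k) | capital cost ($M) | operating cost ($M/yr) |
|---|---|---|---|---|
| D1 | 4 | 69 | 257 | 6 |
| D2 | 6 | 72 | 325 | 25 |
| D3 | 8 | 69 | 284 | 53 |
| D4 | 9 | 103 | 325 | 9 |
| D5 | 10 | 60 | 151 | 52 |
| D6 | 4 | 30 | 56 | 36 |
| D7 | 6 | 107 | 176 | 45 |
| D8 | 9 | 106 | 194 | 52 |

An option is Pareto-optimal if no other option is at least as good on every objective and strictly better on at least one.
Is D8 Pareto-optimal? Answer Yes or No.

No

D7 vs D8: build time 6≤9, daily riders 107≥106, capital cost 176≤194, operating cost 45≤52 — D7 is at least as good on every objective and strictly better on at least one, so D7 dominates D8.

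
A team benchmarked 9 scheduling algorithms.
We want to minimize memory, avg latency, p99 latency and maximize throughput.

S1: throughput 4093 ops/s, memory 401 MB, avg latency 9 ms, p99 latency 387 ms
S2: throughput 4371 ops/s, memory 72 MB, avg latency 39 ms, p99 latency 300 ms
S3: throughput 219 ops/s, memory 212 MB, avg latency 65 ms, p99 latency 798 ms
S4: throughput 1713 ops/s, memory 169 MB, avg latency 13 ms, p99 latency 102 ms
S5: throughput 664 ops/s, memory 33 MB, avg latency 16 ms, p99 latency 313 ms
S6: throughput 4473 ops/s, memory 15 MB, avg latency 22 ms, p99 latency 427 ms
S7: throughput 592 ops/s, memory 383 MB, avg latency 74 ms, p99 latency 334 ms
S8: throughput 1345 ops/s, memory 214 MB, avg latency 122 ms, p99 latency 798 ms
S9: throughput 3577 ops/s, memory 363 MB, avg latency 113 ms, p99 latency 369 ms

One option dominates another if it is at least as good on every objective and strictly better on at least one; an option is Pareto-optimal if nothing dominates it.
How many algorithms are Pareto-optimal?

S1: not dominated (best avg latency).
S2: not dominated.
S3: dominated by S2 (throughput 4371≥219, memory 72≤212, avg latency 39≤65, p99 latency 300≤798).
S4: not dominated (best p99 latency).
S5: not dominated.
S6: not dominated (best throughput).
S7: dominated by S2 (throughput 4371≥592, memory 72≤383, avg latency 39≤74, p99 latency 300≤334).
S8: dominated by S2 (throughput 4371≥1345, memory 72≤214, avg latency 39≤122, p99 latency 300≤798).
S9: dominated by S2 (throughput 4371≥3577, memory 72≤363, avg latency 39≤113, p99 latency 300≤369).
Pareto-optimal: S1, S2, S4, S5, S6 → 5.

5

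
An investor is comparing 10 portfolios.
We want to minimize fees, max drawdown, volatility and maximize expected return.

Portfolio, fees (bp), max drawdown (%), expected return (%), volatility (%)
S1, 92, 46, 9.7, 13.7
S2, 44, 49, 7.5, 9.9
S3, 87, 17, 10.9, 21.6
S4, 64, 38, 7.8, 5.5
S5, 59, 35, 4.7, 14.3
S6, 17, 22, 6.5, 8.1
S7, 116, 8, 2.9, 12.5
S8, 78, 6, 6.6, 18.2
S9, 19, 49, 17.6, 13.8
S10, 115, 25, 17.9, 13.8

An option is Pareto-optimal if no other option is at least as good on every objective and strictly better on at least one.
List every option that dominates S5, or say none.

S6

S6: fees 17≤59, max drawdown 22≤35, expected return 6.5≥4.7, volatility 8.1≤14.3 — dominates S5.
Others (S1, S2, S3, S4, S7, S8, S9, S10) are each worse than S5 on at least one objective.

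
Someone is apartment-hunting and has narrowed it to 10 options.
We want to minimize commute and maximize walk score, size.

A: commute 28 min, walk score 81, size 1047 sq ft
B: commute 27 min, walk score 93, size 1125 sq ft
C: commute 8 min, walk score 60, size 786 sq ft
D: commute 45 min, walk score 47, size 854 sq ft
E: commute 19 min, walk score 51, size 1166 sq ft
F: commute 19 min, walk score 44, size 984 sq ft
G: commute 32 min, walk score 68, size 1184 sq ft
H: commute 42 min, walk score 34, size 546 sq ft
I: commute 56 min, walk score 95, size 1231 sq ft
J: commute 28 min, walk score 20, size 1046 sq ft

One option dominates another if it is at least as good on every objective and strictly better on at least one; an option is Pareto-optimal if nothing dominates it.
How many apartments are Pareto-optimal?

A: dominated by B (commute 27≤28, walk score 93≥81, size 1125≥1047).
B: not dominated.
C: not dominated (best commute).
D: dominated by A (commute 28≤45, walk score 81≥47, size 1047≥854).
E: not dominated.
F: dominated by E (commute 19≤19, walk score 51≥44, size 1166≥984).
G: not dominated.
H: dominated by A (commute 28≤42, walk score 81≥34, size 1047≥546).
I: not dominated (best walk score).
J: dominated by A (commute 28≤28, walk score 81≥20, size 1047≥1046).
Pareto-optimal: B, C, E, G, I → 5.

5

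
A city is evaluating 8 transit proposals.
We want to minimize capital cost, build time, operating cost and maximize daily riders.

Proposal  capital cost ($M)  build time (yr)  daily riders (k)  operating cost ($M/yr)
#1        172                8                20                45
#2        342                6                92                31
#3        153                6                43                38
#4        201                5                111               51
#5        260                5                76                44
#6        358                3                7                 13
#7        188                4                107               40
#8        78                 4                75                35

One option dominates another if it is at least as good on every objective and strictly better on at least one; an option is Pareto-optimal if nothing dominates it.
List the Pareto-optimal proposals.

#2, #4, #6, #7, #8

#1: dominated by #3 (capital cost 153≤172, build time 6≤8, daily riders 43≥20, operating cost 38≤45).
#2: not dominated.
#3: dominated by #8 (capital cost 78≤153, build time 4≤6, daily riders 75≥43, operating cost 35≤38).
#4: not dominated (best daily riders).
#5: dominated by #7 (capital cost 188≤260, build time 4≤5, daily riders 107≥76, operating cost 40≤44).
#6: not dominated (best build time).
#7: not dominated.
#8: not dominated (best capital cost).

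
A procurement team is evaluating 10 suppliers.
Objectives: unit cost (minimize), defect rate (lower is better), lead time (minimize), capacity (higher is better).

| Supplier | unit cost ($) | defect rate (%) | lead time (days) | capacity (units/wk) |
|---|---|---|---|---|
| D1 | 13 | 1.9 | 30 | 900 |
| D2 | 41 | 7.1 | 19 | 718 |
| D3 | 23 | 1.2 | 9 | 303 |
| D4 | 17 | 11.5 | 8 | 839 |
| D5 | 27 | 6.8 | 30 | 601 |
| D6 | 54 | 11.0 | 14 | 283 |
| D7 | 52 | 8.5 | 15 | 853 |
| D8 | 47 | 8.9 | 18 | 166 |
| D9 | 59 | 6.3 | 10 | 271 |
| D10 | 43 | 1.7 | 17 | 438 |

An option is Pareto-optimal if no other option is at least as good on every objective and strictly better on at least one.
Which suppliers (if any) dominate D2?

none

D1: worse on lead time (30 vs 19).
D3: worse on capacity (303 vs 718).
D4: worse on defect rate (11.5 vs 7.1).
D5: worse on lead time (30 vs 19).
D6: worse on unit cost (54 vs 41).
D7: worse on unit cost (52 vs 41).
D8: worse on unit cost (47 vs 41).
D9: worse on unit cost (59 vs 41).
D10: worse on unit cost (43 vs 41).
No option dominates D2.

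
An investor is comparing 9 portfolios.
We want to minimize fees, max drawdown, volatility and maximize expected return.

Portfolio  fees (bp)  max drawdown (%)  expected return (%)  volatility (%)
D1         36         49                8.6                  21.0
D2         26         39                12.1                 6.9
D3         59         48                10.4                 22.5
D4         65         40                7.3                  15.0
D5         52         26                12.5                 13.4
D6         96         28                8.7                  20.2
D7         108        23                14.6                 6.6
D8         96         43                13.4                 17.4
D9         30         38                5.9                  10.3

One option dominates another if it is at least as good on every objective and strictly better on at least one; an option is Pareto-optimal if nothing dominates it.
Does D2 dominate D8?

D2 vs D8: D2 is worse on expected return (12.1 vs 13.4), so it does not dominate D8.

No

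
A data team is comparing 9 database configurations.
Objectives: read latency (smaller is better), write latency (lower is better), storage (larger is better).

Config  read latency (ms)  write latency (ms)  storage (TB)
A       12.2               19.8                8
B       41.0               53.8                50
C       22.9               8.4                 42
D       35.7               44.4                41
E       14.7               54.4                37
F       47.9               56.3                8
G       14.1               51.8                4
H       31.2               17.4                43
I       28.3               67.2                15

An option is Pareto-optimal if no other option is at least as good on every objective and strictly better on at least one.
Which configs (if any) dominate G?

A: read latency 12.2≤14.1, write latency 19.8≤51.8, storage 8≥4 — dominates G.
Others (B, C, D, E, F, H, I) are each worse than G on at least one objective.

A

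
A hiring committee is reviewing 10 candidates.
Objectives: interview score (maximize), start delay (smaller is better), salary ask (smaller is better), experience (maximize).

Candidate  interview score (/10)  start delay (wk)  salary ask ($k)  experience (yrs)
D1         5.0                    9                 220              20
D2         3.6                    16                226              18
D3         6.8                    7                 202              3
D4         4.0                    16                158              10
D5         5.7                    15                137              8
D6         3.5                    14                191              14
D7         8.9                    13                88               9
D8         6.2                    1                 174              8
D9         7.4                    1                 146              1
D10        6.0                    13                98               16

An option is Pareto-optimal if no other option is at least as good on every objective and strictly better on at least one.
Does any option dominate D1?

No

D2: worse on interview score (3.6 vs 5.0).
D3: worse on experience (3 vs 20).
D4: worse on interview score (4.0 vs 5.0).
D5: worse on start delay (15 vs 9).
D6: worse on interview score (3.5 vs 5.0).
D7: worse on start delay (13 vs 9).
D8: worse on experience (8 vs 20).
D9: worse on experience (1 vs 20).
D10: worse on start delay (13 vs 9).
No option is at least as good as D1 on every objective and strictly better on one.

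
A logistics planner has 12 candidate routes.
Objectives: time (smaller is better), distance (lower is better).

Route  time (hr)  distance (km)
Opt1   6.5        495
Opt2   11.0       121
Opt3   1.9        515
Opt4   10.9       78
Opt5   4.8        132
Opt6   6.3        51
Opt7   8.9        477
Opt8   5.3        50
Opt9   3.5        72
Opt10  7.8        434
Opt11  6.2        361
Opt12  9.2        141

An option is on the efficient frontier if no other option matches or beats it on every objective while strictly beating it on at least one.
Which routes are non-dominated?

Opt3, Opt8, Opt9

Opt1: dominated by Opt5 (time 4.8≤6.5, distance 132≤495).
Opt2: dominated by Opt4 (time 10.9≤11.0, distance 78≤121).
Opt3: not dominated (best time).
Opt4: dominated by Opt6 (time 6.3≤10.9, distance 51≤78).
Opt5: dominated by Opt9 (time 3.5≤4.8, distance 72≤132).
Opt6: dominated by Opt8 (time 5.3≤6.3, distance 50≤51).
Opt7: dominated by Opt5 (time 4.8≤8.9, distance 132≤477).
Opt8: not dominated (best distance).
Opt9: not dominated.
Opt10: dominated by Opt5 (time 4.8≤7.8, distance 132≤434).
Opt11: dominated by Opt5 (time 4.8≤6.2, distance 132≤361).
Opt12: dominated by Opt5 (time 4.8≤9.2, distance 132≤141).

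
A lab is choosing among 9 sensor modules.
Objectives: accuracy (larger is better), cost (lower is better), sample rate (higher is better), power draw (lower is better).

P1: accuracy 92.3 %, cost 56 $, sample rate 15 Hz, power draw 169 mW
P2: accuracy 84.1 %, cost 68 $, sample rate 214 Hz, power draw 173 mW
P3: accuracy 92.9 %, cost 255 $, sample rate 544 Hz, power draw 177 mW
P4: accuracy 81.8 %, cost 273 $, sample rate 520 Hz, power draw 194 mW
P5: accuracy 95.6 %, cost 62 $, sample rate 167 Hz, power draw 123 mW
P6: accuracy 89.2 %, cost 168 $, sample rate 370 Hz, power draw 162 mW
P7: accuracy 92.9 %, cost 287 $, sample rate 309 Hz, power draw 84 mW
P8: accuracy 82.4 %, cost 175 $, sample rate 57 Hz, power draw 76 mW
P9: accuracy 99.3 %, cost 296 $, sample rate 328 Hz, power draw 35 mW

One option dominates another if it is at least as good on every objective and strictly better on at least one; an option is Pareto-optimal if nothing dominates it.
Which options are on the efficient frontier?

P1: not dominated (best cost).
P2: not dominated.
P3: not dominated (best sample rate).
P4: dominated by P3 (accuracy 92.9≥81.8, cost 255≤273, sample rate 544≥520, power draw 177≤194).
P5: not dominated.
P6: not dominated.
P7: not dominated.
P8: not dominated.
P9: not dominated (best accuracy).

P1, P2, P3, P5, P6, P7, P8, P9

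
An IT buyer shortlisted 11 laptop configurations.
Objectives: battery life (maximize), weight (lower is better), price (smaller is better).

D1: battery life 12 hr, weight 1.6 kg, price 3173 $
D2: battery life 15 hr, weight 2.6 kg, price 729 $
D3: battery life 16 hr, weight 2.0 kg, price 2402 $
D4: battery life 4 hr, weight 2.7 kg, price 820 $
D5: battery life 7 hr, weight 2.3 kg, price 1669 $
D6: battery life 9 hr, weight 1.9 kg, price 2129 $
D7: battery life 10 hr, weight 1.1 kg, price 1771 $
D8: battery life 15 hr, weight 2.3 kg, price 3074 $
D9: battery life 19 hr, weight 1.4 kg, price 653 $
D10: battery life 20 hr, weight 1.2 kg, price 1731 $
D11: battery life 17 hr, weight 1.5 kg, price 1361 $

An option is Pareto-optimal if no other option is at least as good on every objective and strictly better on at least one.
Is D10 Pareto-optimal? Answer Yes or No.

D1: worse on battery life (12 vs 20).
D2: worse on battery life (15 vs 20).
D3: worse on battery life (16 vs 20).
D4: worse on battery life (4 vs 20).
D5: worse on battery life (7 vs 20).
D6: worse on battery life (9 vs 20).
D7: worse on battery life (10 vs 20).
D8: worse on battery life (15 vs 20).
D9: worse on battery life (19 vs 20).
D11: worse on battery life (17 vs 20).
No option is at least as good as D10 on every objective and strictly better on one.

Yes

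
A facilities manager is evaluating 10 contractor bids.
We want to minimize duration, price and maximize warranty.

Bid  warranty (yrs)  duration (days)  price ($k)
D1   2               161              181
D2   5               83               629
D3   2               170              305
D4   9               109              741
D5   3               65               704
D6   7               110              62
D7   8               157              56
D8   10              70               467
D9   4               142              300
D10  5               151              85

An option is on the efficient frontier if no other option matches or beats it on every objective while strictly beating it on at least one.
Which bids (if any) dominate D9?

D6

D6: warranty 7≥4, duration 110≤142, price 62≤300 — dominates D9.
Others (D1, D2, D3, D4, D5, D7, D8, D10) are each worse than D9 on at least one objective.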